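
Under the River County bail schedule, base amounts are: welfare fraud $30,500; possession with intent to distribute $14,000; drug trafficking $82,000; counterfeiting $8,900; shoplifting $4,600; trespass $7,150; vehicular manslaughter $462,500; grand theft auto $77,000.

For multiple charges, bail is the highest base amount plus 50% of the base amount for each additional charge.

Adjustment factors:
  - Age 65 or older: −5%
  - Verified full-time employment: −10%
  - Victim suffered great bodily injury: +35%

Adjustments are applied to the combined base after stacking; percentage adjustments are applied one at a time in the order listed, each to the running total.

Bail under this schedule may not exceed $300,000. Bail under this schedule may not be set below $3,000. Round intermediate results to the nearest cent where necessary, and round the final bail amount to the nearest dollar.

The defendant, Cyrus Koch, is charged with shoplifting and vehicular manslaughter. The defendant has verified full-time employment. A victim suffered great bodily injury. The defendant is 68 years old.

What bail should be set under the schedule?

$300,000

Base amounts from the schedule: shoplifting $4,600; vehicular manslaughter $462,500.
Stacking rule: highest base plus 50% of each additional charge. Highest is vehicular manslaughter at $462,500. Additional: $4,600 × 50% = $2,300. Combined base = $462,500 + $2,300 = $464,800.
Age 65 or older (−5%): $464,800 × 0.95 = $441,560.
Verified full-time employment (−10%): $441,560 × 0.9 = $397,404.
Victim suffered great bodily injury (+35%): $397,404 × 1.35 = $536,495.40.
Result $536,495.40 exceeds the maximum of $300,000; bail is capped at $300,000.
$300,000 is at or above the $3,000 minimum.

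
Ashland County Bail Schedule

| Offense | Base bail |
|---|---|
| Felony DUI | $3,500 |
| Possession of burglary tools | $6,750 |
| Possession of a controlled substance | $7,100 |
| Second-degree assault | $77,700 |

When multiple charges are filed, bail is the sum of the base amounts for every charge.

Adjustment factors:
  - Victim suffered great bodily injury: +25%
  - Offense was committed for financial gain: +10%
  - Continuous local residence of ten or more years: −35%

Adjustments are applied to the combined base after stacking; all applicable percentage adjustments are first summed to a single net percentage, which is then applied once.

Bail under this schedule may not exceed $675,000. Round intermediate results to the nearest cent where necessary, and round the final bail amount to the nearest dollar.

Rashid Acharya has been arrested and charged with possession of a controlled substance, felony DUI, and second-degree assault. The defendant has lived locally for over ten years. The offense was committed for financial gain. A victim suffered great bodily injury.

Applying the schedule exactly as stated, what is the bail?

$88,300

Base amounts from the schedule: possession of a controlled substance $7,100; felony DUI $3,500; second-degree assault $77,700.
Stacking rule: sum of all bases. $7,100 + $3,500 + $77,700 = $88,300.
Net percentage adjustment: +25% +10% −35% = +0%. $88,300 × 1 = $88,300.
$88,300 is within the $675,000 maximum.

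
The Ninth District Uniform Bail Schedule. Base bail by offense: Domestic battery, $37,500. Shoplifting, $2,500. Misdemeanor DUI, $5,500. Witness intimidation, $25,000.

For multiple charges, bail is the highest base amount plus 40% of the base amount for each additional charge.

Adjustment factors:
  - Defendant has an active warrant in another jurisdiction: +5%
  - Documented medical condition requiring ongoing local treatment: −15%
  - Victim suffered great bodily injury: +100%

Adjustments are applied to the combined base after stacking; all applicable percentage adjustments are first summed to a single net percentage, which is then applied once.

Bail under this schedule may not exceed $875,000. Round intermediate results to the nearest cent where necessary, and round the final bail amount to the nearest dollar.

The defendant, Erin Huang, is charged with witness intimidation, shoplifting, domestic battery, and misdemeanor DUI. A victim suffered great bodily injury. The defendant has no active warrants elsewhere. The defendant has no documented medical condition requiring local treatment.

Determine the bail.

Base amounts from the schedule: witness intimidation $25,000; shoplifting $2,500; domestic battery $37,500; misdemeanor DUI $5,500.
Stacking rule: highest base plus 40% of each additional charge. Highest is domestic battery at $37,500. Additional: $25,000 × 40% = $10,000; $2,500 × 40% = $1,000; $5,500 × 40% = $2,200. Combined base = $37,500 + $13,200 = $50,700.
Victim suffered great bodily injury (+100%): $50,700 × 2 = $101,400.
$101,400 is within the $875,000 maximum.

$101,400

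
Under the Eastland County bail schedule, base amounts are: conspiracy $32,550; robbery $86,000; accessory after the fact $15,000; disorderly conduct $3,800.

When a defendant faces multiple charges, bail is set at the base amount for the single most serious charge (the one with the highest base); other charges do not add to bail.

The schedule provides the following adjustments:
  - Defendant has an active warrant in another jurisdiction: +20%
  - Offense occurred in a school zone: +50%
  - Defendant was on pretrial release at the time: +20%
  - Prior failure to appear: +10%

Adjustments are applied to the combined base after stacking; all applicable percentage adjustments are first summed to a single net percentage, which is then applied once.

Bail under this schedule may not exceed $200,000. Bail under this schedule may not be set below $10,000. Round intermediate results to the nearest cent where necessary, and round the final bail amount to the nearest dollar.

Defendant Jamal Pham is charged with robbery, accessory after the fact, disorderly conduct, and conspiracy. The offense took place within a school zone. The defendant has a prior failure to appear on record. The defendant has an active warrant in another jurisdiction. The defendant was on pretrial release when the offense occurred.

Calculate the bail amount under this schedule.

$172,000

Base amounts from the schedule: robbery $86,000; accessory after the fact $15,000; disorderly conduct $3,800; conspiracy $32,550.
Stacking rule: use the highest base only. Highest is robbery at $86,000. Combined base = $86,000.
Net percentage adjustment: +20% +50% +20% +10% = +100%. $86,000 × 2 = $172,000.
$172,000 is within the $200,000 maximum.
$172,000 is at or above the $10,000 minimum.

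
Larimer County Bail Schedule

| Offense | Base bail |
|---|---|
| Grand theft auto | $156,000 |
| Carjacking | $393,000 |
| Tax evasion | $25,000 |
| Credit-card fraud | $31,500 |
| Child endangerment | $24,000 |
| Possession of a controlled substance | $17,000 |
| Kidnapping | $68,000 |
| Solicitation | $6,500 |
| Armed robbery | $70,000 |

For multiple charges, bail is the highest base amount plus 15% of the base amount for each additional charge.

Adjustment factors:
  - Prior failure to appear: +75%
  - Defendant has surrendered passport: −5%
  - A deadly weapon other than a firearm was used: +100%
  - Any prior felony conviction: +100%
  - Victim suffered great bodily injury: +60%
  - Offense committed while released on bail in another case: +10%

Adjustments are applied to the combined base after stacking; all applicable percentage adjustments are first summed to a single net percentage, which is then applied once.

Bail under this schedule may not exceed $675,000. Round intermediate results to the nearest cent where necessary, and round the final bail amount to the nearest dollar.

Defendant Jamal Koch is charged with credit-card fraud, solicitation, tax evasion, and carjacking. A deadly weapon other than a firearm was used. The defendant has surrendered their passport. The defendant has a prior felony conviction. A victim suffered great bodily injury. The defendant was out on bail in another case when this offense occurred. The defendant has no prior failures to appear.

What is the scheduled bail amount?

$675,000

Base amounts from the schedule: credit-card fraud $31,500; solicitation $6,500; tax evasion $25,000; carjacking $393,000.
Stacking rule: highest base plus 15% of each additional charge. Highest is carjacking at $393,000. Additional: $31,500 × 15% = $4,725; $6,500 × 15% = $975; $25,000 × 15% = $3,750. Combined base = $393,000 + $9,450 = $402,450.
Net percentage adjustment: −5% +100% +100% +60% +10% = +265%. $402,450 × 3.65 = $1,468,942.50.
Result $1,468,942.50 exceeds the maximum of $675,000; bail is capped at $675,000.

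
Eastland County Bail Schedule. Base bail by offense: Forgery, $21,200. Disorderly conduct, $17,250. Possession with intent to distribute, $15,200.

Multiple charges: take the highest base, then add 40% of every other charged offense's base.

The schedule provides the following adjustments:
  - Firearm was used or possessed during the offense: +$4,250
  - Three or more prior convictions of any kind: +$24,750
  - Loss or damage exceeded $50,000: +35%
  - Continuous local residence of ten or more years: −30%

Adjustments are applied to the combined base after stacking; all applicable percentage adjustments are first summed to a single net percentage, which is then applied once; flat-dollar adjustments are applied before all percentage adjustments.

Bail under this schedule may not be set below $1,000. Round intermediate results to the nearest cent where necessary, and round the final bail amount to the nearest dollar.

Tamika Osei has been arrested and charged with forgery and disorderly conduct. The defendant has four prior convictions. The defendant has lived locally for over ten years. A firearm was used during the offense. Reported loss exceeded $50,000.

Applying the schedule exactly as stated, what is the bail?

Base amounts from the schedule: forgery $21,200; disorderly conduct $17,250.
Stacking rule: highest base plus 40% of each additional charge. Highest is forgery at $21,200. Additional: $17,250 × 40% = $6,900. Combined base = $21,200 + $6,900 = $28,100.
Firearm was used or possessed during the offense (+$4,250 flat): $28,100 + $4,250 = $32,350.
Three or more prior convictions of any kind (+$24,750 flat): $32,350 + $24,750 = $57,100.
Net percentage adjustment: +35% −30% = +5%. $57,100 × 1.05 = $59,955.
$59,955 is at or above the $1,000 minimum.

$59,955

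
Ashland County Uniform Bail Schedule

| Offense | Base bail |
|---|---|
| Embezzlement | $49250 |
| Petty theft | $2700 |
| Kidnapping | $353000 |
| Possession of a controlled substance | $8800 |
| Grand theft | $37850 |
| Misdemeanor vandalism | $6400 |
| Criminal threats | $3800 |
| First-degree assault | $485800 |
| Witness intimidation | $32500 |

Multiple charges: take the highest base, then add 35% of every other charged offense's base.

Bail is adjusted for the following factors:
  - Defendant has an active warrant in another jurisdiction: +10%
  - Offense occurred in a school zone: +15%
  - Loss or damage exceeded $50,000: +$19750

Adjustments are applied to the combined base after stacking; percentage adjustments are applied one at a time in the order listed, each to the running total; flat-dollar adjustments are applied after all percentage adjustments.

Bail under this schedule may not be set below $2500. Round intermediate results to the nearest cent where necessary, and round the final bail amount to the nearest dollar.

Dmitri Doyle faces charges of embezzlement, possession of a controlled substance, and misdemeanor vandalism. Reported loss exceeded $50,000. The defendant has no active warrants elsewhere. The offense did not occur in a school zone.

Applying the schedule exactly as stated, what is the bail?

$74320

Base amounts from the schedule: embezzlement $49250; possession of a controlled substance $8800; misdemeanor vandalism $6400.
Stacking rule: highest base plus 35% of each additional charge. Highest is embezzlement at $49250. Additional: $8800 × 35% = $3080; $6400 × 35% = $2240. Combined base = $49250 + $5320 = $54570.
Loss or damage exceeded $50,000 (+$19750 flat): $54570 + $19750 = $74320.
$74320 is at or above the $2500 minimum.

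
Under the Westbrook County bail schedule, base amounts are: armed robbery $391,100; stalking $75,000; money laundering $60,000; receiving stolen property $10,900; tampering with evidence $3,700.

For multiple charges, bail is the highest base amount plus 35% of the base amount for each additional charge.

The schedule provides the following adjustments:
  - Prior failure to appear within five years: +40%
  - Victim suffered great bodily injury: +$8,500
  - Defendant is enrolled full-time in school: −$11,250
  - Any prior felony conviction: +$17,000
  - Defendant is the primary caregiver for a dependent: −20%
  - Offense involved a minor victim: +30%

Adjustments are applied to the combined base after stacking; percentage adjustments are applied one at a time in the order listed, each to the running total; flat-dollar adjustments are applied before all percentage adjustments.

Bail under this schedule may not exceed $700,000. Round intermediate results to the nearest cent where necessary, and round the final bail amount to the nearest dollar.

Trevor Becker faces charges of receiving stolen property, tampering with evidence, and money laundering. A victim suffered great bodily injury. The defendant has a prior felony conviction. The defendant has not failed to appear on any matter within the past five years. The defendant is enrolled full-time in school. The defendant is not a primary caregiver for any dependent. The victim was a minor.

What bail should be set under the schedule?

Base amounts from the schedule: receiving stolen property $10,900; tampering with evidence $3,700; money laundering $60,000.
Stacking rule: highest base plus 35% of each additional charge. Highest is money laundering at $60,000. Additional: $10,900 × 35% = $3,815; $3,700 × 35% = $1,295. Combined base = $60,000 + $5,110 = $65,110.
Victim suffered great bodily injury (+$8,500 flat): $65,110 + $8,500 = $73,610.
Defendant is enrolled full-time in school (−$11,250 flat): $73,610 − $11,250 = $62,360.
Any prior felony conviction (+$17,000 flat): $62,360 + $17,000 = $79,360.
Offense involved a minor victim (+30%): $79,360 × 1.3 = $103,168.
$103,168 is within the $700,000 maximum.

$103,168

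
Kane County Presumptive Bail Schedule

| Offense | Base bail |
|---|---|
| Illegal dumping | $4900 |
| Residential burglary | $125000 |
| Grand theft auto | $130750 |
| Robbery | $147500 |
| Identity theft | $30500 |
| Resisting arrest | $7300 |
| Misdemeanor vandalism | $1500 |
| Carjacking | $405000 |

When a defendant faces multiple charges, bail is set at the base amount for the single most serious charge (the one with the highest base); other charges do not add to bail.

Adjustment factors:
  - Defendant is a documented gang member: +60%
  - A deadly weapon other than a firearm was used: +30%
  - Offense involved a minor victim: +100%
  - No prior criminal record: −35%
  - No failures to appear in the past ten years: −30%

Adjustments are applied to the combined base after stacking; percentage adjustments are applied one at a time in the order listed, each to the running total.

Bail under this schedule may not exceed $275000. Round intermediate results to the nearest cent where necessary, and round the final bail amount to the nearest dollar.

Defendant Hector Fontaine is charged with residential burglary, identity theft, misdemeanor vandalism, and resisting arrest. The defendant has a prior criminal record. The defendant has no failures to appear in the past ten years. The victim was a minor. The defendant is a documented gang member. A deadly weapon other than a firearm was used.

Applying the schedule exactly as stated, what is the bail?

Base amounts from the schedule: residential burglary $125000; identity theft $30500; misdemeanor vandalism $1500; resisting arrest $7300.
Stacking rule: use the highest base only. Highest is residential burglary at $125000. Combined base = $125000.
Defendant is a documented gang member (+60%): $125000 × 1.6 = $200000.
A deadly weapon other than a firearm was used (+30%): $200000 × 1.3 = $260000.
Offense involved a minor victim (+100%): $260000 × 2 = $520000.
No failures to appear in the past ten years (−30%): $520000 × 0.7 = $364000.
Result $364000 exceeds the maximum of $275000; bail is capped at $275000.

$275000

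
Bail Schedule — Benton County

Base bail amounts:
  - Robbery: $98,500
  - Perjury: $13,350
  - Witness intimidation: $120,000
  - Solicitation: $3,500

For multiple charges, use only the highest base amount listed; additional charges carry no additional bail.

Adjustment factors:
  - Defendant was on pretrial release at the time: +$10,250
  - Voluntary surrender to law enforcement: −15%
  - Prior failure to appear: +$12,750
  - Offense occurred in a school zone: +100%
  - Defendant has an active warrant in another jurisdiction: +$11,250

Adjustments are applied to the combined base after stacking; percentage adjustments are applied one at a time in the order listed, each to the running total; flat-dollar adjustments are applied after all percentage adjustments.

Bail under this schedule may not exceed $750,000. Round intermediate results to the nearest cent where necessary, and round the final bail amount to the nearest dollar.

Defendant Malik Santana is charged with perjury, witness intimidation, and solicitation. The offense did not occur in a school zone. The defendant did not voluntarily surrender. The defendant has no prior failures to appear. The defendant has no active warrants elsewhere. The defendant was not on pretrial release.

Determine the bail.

Base amounts from the schedule: perjury $13,350; witness intimidation $120,000; solicitation $3,500.
Stacking rule: use the highest base only. Highest is witness intimidation at $120,000. Combined base = $120,000.
No adjustment factors apply to this defendant.
$120,000 is within the $750,000 maximum.

$120,000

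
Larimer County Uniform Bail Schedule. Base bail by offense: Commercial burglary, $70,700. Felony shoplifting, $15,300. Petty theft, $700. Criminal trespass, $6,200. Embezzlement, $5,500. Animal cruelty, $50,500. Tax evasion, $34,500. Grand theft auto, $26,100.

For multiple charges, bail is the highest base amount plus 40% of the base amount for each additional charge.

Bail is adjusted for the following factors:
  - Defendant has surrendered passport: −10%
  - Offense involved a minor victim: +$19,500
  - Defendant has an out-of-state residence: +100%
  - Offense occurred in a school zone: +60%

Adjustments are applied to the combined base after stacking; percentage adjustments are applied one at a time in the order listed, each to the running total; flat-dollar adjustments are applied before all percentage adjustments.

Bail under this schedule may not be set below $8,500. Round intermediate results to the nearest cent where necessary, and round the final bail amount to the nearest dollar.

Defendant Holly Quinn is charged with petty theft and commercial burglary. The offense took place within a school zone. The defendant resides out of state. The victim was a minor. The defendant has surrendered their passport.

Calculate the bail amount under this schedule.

$260,582

Base amounts from the schedule: petty theft $700; commercial burglary $70,700.
Stacking rule: highest base plus 40% of each additional charge. Highest is commercial burglary at $70,700. Additional: $700 × 40% = $280. Combined base = $70,700 + $280 = $70,980.
Offense involved a minor victim (+$19,500 flat): $70,980 + $19,500 = $90,480.
Defendant has surrendered passport (−10%): $90,480 × 0.9 = $81,432.
Defendant has an out-of-state residence (+100%): $81,432 × 2 = $162,864.
Offense occurred in a school zone (+60%): $162,864 × 1.6 = $260,582.40.
$260,582.40 is at or above the $8,500 minimum.
Rounded to the nearest dollar: $260,582.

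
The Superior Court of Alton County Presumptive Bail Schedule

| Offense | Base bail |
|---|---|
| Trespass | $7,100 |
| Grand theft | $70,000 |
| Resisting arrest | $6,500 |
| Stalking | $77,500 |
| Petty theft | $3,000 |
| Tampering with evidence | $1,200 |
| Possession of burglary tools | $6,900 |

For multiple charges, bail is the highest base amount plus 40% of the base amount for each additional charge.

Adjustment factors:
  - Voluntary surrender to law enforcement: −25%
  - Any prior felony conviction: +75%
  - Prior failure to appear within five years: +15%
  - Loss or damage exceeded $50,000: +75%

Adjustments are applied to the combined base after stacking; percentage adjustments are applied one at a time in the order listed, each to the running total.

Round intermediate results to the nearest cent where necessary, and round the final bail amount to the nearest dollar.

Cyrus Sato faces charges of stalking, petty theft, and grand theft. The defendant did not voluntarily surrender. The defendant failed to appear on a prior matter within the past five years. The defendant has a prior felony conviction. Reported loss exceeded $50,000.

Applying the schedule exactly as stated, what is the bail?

Base amounts from the schedule: stalking $77,500; petty theft $3,000; grand theft $70,000.
Stacking rule: highest base plus 40% of each additional charge. Highest is stalking at $77,500. Additional: $3,000 × 40% = $1,200; $70,000 × 40% = $28,000. Combined base = $77,500 + $29,200 = $106,700.
Any prior felony conviction (+75%): $106,700 × 1.75 = $186,725.
Prior failure to appear within five years (+15%): $186,725 × 1.15 = $214,733.75.
Loss or damage exceeded $50,000 (+75%): $214,733.75 × 1.75 = $375,784.06.
Rounded to the nearest dollar: $375,784.

$375,784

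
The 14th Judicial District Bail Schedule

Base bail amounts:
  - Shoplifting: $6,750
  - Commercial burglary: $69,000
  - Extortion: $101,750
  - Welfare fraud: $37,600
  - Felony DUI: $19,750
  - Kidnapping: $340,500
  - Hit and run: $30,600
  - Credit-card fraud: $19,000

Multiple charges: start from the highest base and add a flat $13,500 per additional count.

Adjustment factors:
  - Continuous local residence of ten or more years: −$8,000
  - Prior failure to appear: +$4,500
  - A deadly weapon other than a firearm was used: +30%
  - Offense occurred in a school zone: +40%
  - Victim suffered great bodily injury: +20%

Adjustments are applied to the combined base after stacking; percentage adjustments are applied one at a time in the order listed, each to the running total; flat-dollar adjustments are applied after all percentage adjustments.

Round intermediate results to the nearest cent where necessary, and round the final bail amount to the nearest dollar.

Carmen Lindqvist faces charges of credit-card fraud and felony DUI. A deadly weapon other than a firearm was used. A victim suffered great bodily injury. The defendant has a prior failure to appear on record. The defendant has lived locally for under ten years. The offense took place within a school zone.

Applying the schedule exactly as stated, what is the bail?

Base amounts from the schedule: credit-card fraud $19,000; felony DUI $19,750.
Stacking rule: highest base plus $13,500 per additional charge. Highest is felony DUI at $19,750; 1 additional charge → +$13,500. Combined base = $33,250.
A deadly weapon other than a firearm was used (+30%): $33,250 × 1.3 = $43,225.
Offense occurred in a school zone (+40%): $43,225 × 1.4 = $60,515.
Victim suffered great bodily injury (+20%): $60,515 × 1.2 = $72,618.
Prior failure to appear (+$4,500 flat): $72,618 + $4,500 = $77,118.

$77,118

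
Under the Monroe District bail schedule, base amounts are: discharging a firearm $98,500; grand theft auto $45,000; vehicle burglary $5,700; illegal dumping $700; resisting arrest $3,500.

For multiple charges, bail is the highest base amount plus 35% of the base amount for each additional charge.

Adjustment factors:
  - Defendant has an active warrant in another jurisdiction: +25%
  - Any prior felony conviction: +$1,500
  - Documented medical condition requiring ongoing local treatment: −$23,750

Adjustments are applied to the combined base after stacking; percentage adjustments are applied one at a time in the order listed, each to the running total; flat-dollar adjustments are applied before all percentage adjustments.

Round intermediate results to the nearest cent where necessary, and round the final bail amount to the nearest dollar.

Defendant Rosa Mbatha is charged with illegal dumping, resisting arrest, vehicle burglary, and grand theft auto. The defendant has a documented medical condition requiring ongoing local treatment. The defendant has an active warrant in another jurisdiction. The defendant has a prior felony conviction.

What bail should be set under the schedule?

Base amounts from the schedule: illegal dumping $700; resisting arrest $3,500; vehicle burglary $5,700; grand theft auto $45,000.
Stacking rule: highest base plus 35% of each additional charge. Highest is grand theft auto at $45,000. Additional: $700 × 35% = $245; $3,500 × 35% = $1,225; $5,700 × 35% = $1,995. Combined base = $45,000 + $3,465 = $48,465.
Any prior felony conviction (+$1,500 flat): $48,465 + $1,500 = $49,965.
Documented medical condition requiring ongoing local treatment (−$23,750 flat): $49,965 − $23,750 = $26,215.
Defendant has an active warrant in another jurisdiction (+25%): $26,215 × 1.25 = $32,768.75.
Rounded to the nearest dollar: $32,769.

$32,769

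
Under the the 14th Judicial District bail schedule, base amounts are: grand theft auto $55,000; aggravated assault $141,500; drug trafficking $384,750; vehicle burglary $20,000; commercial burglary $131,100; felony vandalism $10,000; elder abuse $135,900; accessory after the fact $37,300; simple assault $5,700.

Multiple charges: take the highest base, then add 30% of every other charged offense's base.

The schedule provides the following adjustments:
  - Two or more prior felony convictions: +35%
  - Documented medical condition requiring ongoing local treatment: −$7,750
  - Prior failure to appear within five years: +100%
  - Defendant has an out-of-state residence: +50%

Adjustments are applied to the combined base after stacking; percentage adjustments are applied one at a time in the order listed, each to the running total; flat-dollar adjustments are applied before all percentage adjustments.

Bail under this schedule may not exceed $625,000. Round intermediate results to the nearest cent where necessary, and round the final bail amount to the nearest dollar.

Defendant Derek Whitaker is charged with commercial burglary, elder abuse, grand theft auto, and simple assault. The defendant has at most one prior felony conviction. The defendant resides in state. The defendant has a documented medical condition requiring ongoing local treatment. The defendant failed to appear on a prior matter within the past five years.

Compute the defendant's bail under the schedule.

Base amounts from the schedule: commercial burglary $131,100; elder abuse $135,900; grand theft auto $55,000; simple assault $5,700.
Stacking rule: highest base plus 30% of each additional charge. Highest is elder abuse at $135,900. Additional: $131,100 × 30% = $39,330; $55,000 × 30% = $16,500; $5,700 × 30% = $1,710. Combined base = $135,900 + $57,540 = $193,440.
Documented medical condition requiring ongoing local treatment (−$7,750 flat): $193,440 − $7,750 = $185,690.
Prior failure to appear within five years (+100%): $185,690 × 2 = $371,380.
$371,380 is within the $625,000 maximum.

$371,380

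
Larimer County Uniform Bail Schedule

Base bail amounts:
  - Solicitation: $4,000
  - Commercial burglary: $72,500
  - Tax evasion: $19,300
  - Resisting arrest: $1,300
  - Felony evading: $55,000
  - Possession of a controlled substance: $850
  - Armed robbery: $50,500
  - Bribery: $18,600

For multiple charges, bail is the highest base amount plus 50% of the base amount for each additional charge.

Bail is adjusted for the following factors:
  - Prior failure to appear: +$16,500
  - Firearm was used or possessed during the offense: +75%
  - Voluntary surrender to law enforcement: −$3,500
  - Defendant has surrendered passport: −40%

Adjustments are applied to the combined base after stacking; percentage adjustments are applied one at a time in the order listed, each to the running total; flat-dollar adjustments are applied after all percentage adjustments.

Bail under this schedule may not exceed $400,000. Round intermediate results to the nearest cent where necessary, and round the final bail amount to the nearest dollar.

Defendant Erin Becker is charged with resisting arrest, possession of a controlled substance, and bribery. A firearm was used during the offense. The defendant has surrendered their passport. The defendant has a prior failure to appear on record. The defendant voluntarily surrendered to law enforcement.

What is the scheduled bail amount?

$33,659

Base amounts from the schedule: resisting arrest $1,300; possession of a controlled substance $850; bribery $18,600.
Stacking rule: highest base plus 50% of each additional charge. Highest is bribery at $18,600. Additional: $1,300 × 50% = $650; $850 × 50% = $425. Combined base = $18,600 + $1,075 = $19,675.
Firearm was used or possessed during the offense (+75%): $19,675 × 1.75 = $34,431.25.
Defendant has surrendered passport (−40%): $34,431.25 × 0.6 = $20,658.75.
Prior failure to appear (+$16,500 flat): $20,658.75 + $16,500 = $37,158.75.
Voluntary surrender to law enforcement (−$3,500 flat): $37,158.75 − $3,500 = $33,658.75.
$33,658.75 is within the $400,000 maximum.
Rounded to the nearest dollar: $33,659.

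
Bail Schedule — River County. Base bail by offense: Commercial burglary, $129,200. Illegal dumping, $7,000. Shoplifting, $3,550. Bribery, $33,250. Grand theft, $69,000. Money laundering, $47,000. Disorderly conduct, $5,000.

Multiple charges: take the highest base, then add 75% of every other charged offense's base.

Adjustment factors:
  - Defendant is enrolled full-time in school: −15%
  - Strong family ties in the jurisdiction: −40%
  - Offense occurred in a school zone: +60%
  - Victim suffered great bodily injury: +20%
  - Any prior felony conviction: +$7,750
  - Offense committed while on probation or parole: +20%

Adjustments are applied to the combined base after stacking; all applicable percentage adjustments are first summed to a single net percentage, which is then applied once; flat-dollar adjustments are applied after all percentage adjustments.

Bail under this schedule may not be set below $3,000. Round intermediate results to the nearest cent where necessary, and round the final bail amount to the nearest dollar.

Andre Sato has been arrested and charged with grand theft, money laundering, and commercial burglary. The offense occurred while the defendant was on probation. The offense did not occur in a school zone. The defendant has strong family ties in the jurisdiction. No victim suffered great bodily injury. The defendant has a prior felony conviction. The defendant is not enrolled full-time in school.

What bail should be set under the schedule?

$180,710

Base amounts from the schedule: grand theft $69,000; money laundering $47,000; commercial burglary $129,200.
Stacking rule: highest base plus 75% of each additional charge. Highest is commercial burglary at $129,200. Additional: $69,000 × 75% = $51,750; $47,000 × 75% = $35,250. Combined base = $129,200 + $87,000 = $216,200.
Net percentage adjustment: −40% +20% = −20%. $216,200 × 0.8 = $172,960.
Any prior felony conviction (+$7,750 flat): $172,960 + $7,750 = $180,710.
$180,710 is at or above the $3,000 minimum.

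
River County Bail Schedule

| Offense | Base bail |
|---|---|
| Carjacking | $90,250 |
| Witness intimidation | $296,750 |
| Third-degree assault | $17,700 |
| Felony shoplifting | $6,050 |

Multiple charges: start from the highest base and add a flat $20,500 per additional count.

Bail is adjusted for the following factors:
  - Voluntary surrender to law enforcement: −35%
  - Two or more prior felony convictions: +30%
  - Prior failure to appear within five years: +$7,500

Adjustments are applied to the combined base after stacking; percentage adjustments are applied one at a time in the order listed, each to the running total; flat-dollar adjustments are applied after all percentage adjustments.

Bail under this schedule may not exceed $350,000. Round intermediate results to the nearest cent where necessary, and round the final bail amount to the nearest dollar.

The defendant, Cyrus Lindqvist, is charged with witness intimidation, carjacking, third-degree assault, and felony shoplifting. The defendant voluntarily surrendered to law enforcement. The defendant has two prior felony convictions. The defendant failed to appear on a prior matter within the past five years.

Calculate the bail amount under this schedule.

$310,221

Base amounts from the schedule: witness intimidation $296,750; carjacking $90,250; third-degree assault $17,700; felony shoplifting $6,050.
Stacking rule: highest base plus $20,500 per additional charge. Highest is witness intimidation at $296,750; 3 additional charges → +$61,500. Combined base = $358,250.
Voluntary surrender to law enforcement (−35%): $358,250 × 0.65 = $232,862.50.
Two or more prior felony convictions (+30%): $232,862.50 × 1.3 = $302,721.25.
Prior failure to appear within five years (+$7,500 flat): $302,721.25 + $7,500 = $310,221.25.
$310,221.25 is within the $350,000 maximum.
Rounded to the nearest dollar: $310,221.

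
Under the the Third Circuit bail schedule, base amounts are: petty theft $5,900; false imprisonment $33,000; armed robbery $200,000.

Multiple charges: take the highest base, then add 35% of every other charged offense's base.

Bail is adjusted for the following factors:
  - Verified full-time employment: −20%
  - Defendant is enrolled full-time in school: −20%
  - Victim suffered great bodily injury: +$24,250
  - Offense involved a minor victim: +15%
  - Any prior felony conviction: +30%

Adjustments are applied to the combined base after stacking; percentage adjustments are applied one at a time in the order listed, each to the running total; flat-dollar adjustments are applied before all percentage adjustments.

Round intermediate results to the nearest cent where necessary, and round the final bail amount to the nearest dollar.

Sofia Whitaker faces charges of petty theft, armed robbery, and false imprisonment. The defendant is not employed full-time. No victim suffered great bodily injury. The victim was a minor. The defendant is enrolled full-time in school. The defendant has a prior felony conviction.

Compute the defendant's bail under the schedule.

Base amounts from the schedule: petty theft $5,900; armed robbery $200,000; false imprisonment $33,000.
Stacking rule: highest base plus 35% of each additional charge. Highest is armed robbery at $200,000. Additional: $5,900 × 35% = $2,065; $33,000 × 35% = $11,550. Combined base = $200,000 + $13,615 = $213,615.
Defendant is enrolled full-time in school (−20%): $213,615 × 0.8 = $170,892.
Offense involved a minor victim (+15%): $170,892 × 1.15 = $196,525.80.
Any prior felony conviction (+30%): $196,525.80 × 1.3 = $255,483.54.
Rounded to the nearest dollar: $255,484.

$255,484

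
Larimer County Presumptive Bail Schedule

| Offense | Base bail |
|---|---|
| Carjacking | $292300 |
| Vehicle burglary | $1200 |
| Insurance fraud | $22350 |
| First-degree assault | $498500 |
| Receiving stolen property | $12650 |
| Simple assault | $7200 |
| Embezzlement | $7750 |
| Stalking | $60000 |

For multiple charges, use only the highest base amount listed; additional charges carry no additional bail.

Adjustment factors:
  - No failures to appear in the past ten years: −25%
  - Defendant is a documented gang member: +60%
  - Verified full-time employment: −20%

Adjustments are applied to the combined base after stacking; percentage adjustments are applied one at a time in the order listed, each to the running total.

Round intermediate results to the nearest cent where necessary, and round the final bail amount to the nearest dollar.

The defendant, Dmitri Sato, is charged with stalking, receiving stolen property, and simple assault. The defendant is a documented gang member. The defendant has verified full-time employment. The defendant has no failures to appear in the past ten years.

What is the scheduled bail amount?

Base amounts from the schedule: stalking $60000; receiving stolen property $12650; simple assault $7200.
Stacking rule: use the highest base only. Highest is stalking at $60000. Combined base = $60000.
No failures to appear in the past ten years (−25%): $60000 × 0.75 = $45000.
Defendant is a documented gang member (+60%): $45000 × 1.6 = $72000.
Verified full-time employment (−20%): $72000 × 0.8 = $57600.

$57600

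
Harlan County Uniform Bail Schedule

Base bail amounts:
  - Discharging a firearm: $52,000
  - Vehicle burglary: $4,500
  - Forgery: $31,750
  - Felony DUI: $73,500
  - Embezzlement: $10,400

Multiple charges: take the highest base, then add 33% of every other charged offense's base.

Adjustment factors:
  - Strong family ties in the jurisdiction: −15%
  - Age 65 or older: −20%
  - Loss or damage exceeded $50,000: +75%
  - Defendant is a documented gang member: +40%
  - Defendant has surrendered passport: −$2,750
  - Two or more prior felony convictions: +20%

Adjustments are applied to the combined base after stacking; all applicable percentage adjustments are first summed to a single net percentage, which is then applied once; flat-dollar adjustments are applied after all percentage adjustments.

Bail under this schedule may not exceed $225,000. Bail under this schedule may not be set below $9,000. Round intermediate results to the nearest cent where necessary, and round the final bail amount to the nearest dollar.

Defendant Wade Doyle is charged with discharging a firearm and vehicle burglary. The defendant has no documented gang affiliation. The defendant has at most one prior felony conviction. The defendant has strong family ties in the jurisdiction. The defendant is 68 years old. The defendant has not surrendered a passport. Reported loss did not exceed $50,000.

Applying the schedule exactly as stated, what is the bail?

$34,765

Base amounts from the schedule: discharging a firearm $52,000; vehicle burglary $4,500.
Stacking rule: highest base plus 33% of each additional charge. Highest is discharging a firearm at $52,000. Additional: $4,500 × 33% = $1,485. Combined base = $52,000 + $1,485 = $53,485.
Net percentage adjustment: −15% −20% = −35%. $53,485 × 0.65 = $34,765.25.
$34,765.25 is within the $225,000 maximum.
$34,765.25 is at or above the $9,000 minimum.
Rounded to the nearest dollar: $34,765.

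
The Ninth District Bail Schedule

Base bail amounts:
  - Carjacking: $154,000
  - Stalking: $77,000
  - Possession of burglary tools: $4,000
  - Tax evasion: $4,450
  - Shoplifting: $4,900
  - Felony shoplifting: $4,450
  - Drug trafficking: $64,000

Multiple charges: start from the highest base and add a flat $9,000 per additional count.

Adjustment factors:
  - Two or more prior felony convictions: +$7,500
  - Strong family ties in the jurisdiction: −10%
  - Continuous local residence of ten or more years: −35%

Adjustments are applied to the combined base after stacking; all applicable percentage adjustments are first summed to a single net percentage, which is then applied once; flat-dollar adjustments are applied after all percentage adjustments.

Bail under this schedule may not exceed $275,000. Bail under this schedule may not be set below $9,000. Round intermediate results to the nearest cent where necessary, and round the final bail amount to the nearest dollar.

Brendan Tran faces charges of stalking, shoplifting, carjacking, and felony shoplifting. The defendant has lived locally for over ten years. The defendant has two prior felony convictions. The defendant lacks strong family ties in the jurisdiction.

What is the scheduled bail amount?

Base amounts from the schedule: stalking $77,000; shoplifting $4,900; carjacking $154,000; felony shoplifting $4,450.
Stacking rule: highest base plus $9,000 per additional charge. Highest is carjacking at $154,000; 3 additional charges → +$27,000. Combined base = $181,000.
Continuous local residence of ten or more years (−35%): $181,000 × 0.65 = $117,650.
Two or more prior felony convictions (+$7,500 flat): $117,650 + $7,500 = $125,150.
$125,150 is within the $275,000 maximum.
$125,150 is at or above the $9,000 minimum.

$125,150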